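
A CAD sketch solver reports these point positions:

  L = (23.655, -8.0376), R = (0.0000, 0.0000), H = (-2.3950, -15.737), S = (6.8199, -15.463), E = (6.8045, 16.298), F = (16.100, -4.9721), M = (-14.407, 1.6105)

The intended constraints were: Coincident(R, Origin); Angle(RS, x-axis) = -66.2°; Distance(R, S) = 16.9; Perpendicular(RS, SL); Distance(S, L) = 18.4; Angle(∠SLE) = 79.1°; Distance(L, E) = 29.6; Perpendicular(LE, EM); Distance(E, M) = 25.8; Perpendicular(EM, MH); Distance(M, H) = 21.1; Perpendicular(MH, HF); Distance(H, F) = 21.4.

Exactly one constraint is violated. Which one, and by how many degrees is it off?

Perpendicular(MH, HF) — off by 4.50°.

R = (0.00, 0.00) ✓; RS at -66.20° ✓; |RS| = 16.90 ✓; ∠(RS, SL) = 90.00° ✓; |SL| = 18.40 ✓; ∠SLE = 79.10° ✓; |LE| = 29.60 ✓; ∠(LE, EM) = 90.00° ✓; |EM| = 25.80 ✓; ∠(EM, MH) = 90.00° ✓; |MH| = 21.10 ✓; ∠(MH, HF) = 85.50° ✗; |HF| = 21.40 ✓.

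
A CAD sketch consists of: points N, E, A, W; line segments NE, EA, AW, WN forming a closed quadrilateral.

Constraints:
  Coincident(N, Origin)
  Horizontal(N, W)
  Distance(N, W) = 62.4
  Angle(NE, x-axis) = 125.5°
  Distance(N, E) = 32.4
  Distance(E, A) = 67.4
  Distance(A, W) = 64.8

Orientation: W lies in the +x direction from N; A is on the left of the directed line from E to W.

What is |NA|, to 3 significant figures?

72.2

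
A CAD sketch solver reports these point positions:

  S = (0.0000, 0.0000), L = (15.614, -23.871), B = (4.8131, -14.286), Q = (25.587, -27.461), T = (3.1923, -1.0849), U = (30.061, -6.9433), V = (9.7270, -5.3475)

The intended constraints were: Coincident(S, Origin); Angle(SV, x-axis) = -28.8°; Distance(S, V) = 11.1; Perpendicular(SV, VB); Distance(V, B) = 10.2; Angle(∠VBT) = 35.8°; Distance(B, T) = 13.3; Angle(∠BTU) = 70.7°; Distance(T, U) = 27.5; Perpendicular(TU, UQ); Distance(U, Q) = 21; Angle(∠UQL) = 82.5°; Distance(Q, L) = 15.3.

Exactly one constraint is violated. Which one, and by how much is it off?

Distance(Q, L) = 15.3 — off by 4.70.

S = (0.00, 0.00) ✓; SV at -28.80° ✓; |SV| = 11.10 ✓; ∠(SV, VB) = 90.00° ✓; |VB| = 10.20 ✓; ∠VBT = 35.80° ✓; |BT| = 13.30 ✓; ∠BTU = 70.70° ✓; |TU| = 27.50 ✓; ∠(TU, UQ) = 90.00° ✓; |UQ| = 21.00 ✓; ∠UQL = 82.50° ✓; |QL| = 10.60 ✗.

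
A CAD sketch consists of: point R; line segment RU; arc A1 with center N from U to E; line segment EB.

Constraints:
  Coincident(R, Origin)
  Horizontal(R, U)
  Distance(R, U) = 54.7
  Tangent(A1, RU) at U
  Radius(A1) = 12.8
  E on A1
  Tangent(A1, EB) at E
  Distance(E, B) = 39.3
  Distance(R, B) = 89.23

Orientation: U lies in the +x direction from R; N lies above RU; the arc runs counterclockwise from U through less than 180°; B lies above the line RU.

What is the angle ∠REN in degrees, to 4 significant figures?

19.45°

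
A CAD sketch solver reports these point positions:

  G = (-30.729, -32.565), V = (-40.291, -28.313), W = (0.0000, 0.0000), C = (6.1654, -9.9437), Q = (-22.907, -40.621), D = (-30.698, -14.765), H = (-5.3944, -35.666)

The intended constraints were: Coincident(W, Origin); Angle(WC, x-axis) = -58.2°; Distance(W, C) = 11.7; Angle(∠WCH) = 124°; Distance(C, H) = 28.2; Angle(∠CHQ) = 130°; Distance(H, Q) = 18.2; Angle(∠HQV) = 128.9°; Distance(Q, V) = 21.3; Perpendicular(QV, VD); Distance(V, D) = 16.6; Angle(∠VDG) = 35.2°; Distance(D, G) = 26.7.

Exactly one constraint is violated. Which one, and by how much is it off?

Distance(D, G) = 26.7 — off by 8.90.

W = (0.00, 0.00) ✓; WC at -58.20° ✓; |WC| = 11.70 ✓; ∠WCH = 124.0° ✓; |CH| = 28.20 ✓; ∠CHQ = 130.0° ✓; |HQ| = 18.20 ✓; ∠HQV = 128.9° ✓; |QV| = 21.30 ✓; ∠(QV, VD) = 90.00° ✓; |VD| = 16.60 ✓; ∠VDG = 35.20° ✓; |DG| = 17.80 ✗.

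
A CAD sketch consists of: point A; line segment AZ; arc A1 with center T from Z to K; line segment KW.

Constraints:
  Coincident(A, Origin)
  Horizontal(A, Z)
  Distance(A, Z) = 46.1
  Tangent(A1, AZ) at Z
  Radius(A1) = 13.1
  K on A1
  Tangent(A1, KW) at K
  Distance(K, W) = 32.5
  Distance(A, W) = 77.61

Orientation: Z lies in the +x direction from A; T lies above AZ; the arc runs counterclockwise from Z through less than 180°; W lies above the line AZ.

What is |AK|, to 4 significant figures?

59.97

A is at the origin; A and Z share the same y with |AZ| = 46.1 and Z on the +x side, so Z = (46.10, 0.000). The tangent condition forces TZ to be normal to AZ, so T = Z + (0, 13.1) = (46.10, 13.10). Since TK ⟂ KW (tangency), |TW| = √(13.1² + 32.5²) = 35.04 regardless of where K sits on A1. So W lies on both circle(A, 77.61) and circle(T, 35.04); the above-AZ intersection is W = (64.77, 42.75). K is the foot of the tangent from W: K = (58.99, 10.77).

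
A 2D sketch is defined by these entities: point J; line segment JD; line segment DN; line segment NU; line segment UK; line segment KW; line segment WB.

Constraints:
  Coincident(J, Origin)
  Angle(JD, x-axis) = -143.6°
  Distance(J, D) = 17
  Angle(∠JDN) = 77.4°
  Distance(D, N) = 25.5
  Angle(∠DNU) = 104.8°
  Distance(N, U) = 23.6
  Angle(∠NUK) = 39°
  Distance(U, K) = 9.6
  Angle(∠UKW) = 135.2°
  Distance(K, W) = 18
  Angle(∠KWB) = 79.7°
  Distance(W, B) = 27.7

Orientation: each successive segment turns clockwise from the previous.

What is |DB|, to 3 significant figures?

48.7

∠UKW = 135.2° gives KW at -147° from the x-axis; with |KW| = 18.0, W = (-22.7, 8.84). ∠KWB = 79.7° gives WB at 112° from the x-axis; with |WB| = 27.7, B = (-33.3, 34.4). Then |DB| = |B − D| = 48.7.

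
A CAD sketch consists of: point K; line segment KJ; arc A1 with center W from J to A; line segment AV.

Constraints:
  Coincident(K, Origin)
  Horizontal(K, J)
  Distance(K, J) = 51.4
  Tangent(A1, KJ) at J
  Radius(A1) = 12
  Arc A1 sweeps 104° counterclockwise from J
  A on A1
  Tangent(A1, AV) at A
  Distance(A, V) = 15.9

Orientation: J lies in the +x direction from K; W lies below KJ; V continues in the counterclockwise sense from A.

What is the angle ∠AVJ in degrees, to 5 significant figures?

28.417°

On A1, J sits at bearing 90° from W; a 104° counterclockwise sweep puts A at bearing 194°, so A = W + 12.0·(cos 194°, sin 194°) = (39.756, -14.903). A1 meets AV tangentially, so WA is at right angles to AV, so AV runs along (−sin 194°, cos 194°); with |AV| = 15.9, V = (43.603, -30.331). Then cos ∠AVJ = VA·VJ / (|VA||VJ|), giving 28.417°.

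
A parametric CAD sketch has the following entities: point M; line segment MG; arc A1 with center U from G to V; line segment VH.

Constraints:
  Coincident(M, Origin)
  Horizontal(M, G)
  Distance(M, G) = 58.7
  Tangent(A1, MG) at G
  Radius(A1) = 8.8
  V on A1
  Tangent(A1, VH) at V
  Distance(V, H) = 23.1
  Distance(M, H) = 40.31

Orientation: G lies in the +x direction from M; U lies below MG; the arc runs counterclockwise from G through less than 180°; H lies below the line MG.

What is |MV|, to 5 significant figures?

52.692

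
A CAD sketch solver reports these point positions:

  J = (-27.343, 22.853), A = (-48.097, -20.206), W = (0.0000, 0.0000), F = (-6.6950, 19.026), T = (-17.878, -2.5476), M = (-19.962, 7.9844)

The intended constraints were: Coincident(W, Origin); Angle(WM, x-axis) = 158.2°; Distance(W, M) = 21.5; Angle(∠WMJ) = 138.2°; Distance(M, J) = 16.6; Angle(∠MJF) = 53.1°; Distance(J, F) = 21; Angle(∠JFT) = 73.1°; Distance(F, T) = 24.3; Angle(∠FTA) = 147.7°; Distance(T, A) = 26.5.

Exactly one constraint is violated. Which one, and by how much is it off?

Distance(T, A) = 26.5 — off by 8.50.

W = (0.00, 0.00) ✓; WM at 158.2° ✓; |WM| = 21.50 ✓; ∠WMJ = 138.2° ✓; |MJ| = 16.60 ✓; ∠MJF = 53.10° ✓; |JF| = 21.00 ✓; ∠JFT = 73.10° ✓; |FT| = 24.30 ✓; ∠FTA = 147.7° ✓; |TA| = 35.00 ✗.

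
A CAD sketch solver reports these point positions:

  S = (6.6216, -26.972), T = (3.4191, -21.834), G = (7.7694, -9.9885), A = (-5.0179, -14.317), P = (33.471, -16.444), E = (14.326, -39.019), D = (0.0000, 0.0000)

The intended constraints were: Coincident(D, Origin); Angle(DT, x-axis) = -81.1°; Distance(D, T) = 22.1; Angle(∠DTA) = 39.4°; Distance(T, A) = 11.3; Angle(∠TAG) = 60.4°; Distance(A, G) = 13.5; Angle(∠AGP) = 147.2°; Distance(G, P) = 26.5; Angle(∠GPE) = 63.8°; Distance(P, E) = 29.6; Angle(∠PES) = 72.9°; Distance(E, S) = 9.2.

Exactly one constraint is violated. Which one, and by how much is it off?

Distance(E, S) = 9.2 — off by 5.10.

D = (0.00, 0.00) ✓; DT at -81.10° ✓; |DT| = 22.10 ✓; ∠DTA = 39.40° ✓; |TA| = 11.30 ✓; ∠TAG = 60.40° ✓; |AG| = 13.50 ✓; ∠AGP = 147.2° ✓; |GP| = 26.50 ✓; ∠GPE = 63.80° ✓; |PE| = 29.60 ✓; ∠PES = 72.90° ✓; |ES| = 14.30 ✗.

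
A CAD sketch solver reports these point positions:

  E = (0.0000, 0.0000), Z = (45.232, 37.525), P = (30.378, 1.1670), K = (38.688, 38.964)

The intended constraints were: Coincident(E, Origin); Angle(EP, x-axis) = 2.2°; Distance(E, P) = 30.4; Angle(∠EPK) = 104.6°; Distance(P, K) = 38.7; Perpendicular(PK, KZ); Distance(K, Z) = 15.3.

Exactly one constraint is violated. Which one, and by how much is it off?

Distance(K, Z) = 15.3 — off by 8.60.

E = (0.00, 0.00) ✓; EP at 2.200° ✓; |EP| = 30.40 ✓; ∠EPK = 104.6° ✓; |PK| = 38.70 ✓; ∠(PK, KZ) = 90.00° ✓; |KZ| = 6.700 ✗.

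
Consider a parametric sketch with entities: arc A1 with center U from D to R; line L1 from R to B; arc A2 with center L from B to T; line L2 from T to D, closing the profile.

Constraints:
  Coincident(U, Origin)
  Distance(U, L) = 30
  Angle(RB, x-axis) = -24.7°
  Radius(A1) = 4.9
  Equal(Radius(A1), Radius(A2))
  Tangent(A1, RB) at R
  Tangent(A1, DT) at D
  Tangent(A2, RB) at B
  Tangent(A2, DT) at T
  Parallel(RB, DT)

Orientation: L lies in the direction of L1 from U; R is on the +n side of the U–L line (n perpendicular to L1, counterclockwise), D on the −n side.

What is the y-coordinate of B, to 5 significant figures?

-8.0843

Tangency of A1 to both parallel lines with radius 4.9 puts R and D at U ± 4.9·n: R = (2.0475, 4.4517), D = (-2.0475, -4.4517). Equal radii place B and T the same way about L: B = L + 4.9·n = (29.303, -8.0843), T = L − 4.9·n = (25.208, -16.988). So B.y = -8.0843.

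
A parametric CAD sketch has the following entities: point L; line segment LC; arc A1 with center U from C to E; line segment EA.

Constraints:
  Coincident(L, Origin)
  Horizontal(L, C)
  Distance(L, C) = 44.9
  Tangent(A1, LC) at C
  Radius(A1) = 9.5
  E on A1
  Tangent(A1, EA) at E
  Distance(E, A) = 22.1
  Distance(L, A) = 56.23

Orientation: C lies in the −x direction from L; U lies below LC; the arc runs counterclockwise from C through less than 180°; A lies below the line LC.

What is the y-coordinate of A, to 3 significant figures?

-33.6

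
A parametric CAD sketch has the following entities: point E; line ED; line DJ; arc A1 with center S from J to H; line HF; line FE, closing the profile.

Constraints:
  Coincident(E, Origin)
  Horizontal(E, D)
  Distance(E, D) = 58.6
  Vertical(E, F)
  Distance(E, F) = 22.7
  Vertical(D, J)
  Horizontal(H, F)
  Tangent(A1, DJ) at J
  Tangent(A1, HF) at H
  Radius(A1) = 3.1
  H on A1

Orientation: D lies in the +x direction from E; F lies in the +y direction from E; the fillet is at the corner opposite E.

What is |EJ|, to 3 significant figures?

61.8

E is at the origin; ED is horizontal with |ED| = 58.6 and D on the +x side, so D = (58.6, 0.00). E and F share the same x with |EF| = 22.7 and F on the +y side, so F = (0.00, 22.7). The virtual corner opposite E is at (58.6, 22.7). A1 meets DJ tangentially, so SJ is at right angles to DJ and A1 meets HF tangentially, so SH is at right angles to HF, with radius 3.1, so the center S sits 3.1 in from both sides at S = (55.5, 19.6). That places the tangent points at J = (58.6, 19.6) on DJ and H = (55.5, 22.7) on HF. Then |EJ| = |J − E| = 61.8.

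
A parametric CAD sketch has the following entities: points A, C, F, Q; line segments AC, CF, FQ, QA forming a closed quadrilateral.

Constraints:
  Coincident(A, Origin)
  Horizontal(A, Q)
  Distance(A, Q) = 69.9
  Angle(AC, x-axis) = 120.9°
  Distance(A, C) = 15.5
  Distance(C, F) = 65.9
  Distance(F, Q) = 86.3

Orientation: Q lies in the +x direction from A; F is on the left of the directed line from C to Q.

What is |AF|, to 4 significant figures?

75.25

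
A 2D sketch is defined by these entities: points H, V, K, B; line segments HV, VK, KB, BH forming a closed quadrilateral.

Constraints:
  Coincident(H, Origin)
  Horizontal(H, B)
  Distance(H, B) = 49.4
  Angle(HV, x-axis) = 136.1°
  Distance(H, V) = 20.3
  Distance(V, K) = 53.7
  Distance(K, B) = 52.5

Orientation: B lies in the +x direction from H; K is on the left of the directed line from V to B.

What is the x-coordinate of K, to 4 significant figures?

27.30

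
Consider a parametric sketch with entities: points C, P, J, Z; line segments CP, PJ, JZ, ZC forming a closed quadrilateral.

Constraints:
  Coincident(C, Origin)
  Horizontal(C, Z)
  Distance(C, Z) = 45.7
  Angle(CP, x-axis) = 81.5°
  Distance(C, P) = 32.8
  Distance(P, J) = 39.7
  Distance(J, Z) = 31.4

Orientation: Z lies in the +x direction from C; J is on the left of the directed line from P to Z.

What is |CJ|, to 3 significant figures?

54.5

Checks: |PJ| = 39.70 ✓; |JZ| = 31.40 ✓.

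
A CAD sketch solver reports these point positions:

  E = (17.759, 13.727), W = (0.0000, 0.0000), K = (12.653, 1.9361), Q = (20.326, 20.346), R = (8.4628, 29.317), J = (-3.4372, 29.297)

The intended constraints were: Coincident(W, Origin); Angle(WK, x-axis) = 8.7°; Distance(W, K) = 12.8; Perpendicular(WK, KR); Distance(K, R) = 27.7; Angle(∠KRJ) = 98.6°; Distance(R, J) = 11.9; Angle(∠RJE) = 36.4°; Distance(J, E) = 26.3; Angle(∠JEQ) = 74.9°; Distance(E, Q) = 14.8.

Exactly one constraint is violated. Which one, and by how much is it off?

Distance(E, Q) = 14.8 — off by 7.70.

W = (0.00, 0.00) ✓; WK at 8.700° ✓; |WK| = 12.80 ✓; ∠(WK, KR) = 90.00° ✓; |KR| = 27.70 ✓; ∠KRJ = 98.60° ✓; |RJ| = 11.90 ✓; ∠RJE = 36.40° ✓; |JE| = 26.30 ✓; ∠JEQ = 74.90° ✓; |EQ| = 7.099 ✗.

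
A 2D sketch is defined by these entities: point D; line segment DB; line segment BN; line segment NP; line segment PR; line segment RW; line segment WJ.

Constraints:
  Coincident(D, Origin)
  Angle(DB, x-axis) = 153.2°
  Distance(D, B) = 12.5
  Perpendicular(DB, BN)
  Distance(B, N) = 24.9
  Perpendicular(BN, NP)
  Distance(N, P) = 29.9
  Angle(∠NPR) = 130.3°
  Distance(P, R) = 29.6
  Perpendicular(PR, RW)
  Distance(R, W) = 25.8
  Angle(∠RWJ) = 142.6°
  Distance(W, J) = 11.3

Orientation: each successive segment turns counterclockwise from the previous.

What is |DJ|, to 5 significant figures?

15.943

D is at the origin; DB runs at 153.2° with length 12.5, so B = (-11.157, 5.6360). The perpendicularity gives BN at right angles to DB, so BN runs at -116.80°; with |BN| = 24.9, N = (-22.384, -16.589). BN ⟂ NP, so NP runs at -26.800°; with |NP| = 29.9, P = (4.3041, -30.071). ∠NPR = 130.3° gives PR at 22.900° from the x-axis; with |PR| = 29.6, R = (31.571, -18.553). The perpendicularity gives RW at right angles to PR, so RW runs at 112.90°; with |RW| = 25.8, W = (21.532, 5.2140). ∠RWJ = 142.6° gives WJ at 150.30° from the x-axis; with |WJ| = 11.3, J = (11.716, 10.813). Then |DJ| = |J − D| = 15.943.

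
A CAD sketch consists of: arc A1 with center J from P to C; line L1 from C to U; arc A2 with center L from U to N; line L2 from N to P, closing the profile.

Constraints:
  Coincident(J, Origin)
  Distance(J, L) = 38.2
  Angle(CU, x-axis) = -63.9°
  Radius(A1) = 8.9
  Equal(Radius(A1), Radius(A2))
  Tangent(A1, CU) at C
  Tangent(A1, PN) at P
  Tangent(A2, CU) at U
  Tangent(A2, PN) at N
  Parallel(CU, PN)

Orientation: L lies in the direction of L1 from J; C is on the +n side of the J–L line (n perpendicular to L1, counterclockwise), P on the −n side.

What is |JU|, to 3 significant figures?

39.2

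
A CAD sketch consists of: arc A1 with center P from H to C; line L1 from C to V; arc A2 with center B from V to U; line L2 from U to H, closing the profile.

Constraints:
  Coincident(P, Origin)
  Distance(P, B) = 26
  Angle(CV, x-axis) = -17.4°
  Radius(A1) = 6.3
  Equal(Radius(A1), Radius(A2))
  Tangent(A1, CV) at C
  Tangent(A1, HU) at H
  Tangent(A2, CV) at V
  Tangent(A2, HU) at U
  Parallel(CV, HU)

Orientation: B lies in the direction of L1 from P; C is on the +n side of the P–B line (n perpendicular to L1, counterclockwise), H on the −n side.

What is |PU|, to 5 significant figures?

26.752

Tangency of A1 to both parallel lines with radius 6.3 puts C and H at P ± 6.3·n: C = (1.8840, 6.0117), H = (-1.8840, -6.0117). Equal radii place V and U the same way about B: V = B + 6.3·n = (26.694, -1.7633), U = B − 6.3·n = (22.926, -13.787). Then |PU| = |U − P| = 26.752.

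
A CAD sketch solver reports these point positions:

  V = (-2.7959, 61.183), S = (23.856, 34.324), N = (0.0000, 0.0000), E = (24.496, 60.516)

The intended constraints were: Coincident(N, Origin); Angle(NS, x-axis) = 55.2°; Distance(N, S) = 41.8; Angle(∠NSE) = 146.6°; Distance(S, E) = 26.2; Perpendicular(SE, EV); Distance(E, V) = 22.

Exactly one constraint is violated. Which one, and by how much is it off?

Distance(E, V) = 22 — off by 5.30.

N = (0.00, 0.00) ✓; NS at 55.20° ✓; |NS| = 41.80 ✓; ∠NSE = 146.6° ✓; |SE| = 26.20 ✓; ∠(SE, EV) = 90.00° ✓; |EV| = 27.30 ✗.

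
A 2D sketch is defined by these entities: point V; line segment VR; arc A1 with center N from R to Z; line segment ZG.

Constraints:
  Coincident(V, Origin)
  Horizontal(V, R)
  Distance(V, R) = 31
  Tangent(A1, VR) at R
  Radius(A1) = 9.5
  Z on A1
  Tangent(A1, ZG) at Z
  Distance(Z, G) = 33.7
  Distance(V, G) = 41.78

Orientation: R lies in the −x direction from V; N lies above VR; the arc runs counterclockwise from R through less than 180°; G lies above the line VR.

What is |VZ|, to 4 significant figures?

22.93

Checks: |NZ| = 9.500 ✓; ∠(NZ, ZG) = 90.00° ✓; |ZG| = 33.70 ✓; |VG| = 41.78 ✓.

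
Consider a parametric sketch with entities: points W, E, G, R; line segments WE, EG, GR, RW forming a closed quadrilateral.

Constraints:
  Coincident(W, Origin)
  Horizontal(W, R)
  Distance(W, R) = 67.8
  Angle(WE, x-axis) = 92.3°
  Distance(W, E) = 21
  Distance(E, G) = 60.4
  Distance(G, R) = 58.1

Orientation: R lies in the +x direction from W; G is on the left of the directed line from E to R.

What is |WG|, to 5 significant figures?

73.705

W is at the origin; WR is horizontal with |WR| = 67.8 and R in +x, so R = (67.8, 0). WE runs at 92.3° with |WE| = 21.0, so E = (-0.84277, 20.983). G is determined by |EG| = 60.4 and |GR| = 58.1 together: it lies at the intersection of circle(E, 60.4) and circle(R, 58.1). With |ER| = 71.778, the foot of the radical line on ER is 37.788 from E and the perpendicular offset is √(60.4² − 37.788²) = 47.120. Taking the left-of-ER solution: G = (49.069, 54.998).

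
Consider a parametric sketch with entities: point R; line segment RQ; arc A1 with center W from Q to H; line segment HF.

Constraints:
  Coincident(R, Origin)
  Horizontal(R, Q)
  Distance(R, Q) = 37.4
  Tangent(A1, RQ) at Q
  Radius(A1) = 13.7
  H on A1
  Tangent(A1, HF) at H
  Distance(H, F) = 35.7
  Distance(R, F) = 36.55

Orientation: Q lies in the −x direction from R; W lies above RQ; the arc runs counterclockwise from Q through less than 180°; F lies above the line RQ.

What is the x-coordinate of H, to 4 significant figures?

-25.95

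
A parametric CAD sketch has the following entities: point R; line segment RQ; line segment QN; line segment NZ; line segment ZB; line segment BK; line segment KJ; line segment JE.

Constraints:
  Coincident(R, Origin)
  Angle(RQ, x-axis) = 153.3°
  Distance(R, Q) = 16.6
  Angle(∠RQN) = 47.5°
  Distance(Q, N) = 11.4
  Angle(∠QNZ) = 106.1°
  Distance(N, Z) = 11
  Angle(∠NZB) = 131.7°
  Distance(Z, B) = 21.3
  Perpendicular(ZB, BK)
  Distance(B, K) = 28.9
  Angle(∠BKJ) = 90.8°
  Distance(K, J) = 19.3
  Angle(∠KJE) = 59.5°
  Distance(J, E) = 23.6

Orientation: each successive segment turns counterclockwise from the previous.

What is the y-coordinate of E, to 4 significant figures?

12.41

∠BKJ = 90.8° gives KJ at -132.8° from the x-axis; with |KJ| = 19.3, J = (-21.06, 17.44). ∠KJE = 59.5° gives JE at -12.30° from the x-axis; with |JE| = 23.6, E = (1.995, 12.41). So E.y = 12.41.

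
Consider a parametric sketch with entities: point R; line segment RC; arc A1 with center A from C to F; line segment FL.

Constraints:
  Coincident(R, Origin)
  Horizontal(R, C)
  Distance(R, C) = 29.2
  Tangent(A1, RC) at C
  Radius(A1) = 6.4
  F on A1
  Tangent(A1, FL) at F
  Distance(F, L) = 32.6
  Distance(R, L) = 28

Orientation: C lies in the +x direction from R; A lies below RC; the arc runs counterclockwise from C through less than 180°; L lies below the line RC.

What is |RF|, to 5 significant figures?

24.336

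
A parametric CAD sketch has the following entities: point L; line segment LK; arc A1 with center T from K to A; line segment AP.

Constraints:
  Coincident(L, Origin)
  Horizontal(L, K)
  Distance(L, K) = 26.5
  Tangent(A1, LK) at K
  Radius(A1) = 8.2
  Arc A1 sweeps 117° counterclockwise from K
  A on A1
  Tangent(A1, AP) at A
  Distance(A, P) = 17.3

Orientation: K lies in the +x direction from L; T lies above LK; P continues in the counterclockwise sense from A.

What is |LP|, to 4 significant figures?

37.69

L is at the origin; LK is horizontal with |LK| = 26.5 and K on the +x side, so K = (26.50, 0.000). Tangency of A1 to LK means the radius TK is perpendicular to LK, so T = K + (0, 8.2) = (26.50, 8.200). On A1, K sits at bearing -90° from T; a 117° counterclockwise sweep puts A at bearing 27°, so A = T + 8.2·(cos 27°, sin 27°) = (33.81, 11.92). A1 meets AP tangentially, so TA is at right angles to AP, so AP runs along (−sin 27°, cos 27°); with |AP| = 17.3, P = (25.95, 27.34). Then |LP| = |P − L| = 37.69.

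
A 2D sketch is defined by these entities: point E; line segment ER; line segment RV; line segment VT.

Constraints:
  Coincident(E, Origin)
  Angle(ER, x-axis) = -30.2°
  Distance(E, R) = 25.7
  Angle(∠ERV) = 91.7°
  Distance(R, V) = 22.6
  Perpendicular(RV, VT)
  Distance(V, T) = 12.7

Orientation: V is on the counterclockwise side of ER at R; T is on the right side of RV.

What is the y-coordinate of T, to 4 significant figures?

-0.4520

∠ERV = 91.7°, so RV runs at -30.2° + (180° − 91.7°) = 58.10° from the x-axis; with |RV| = 22.6, V = R + 22.6·(cos 58.10°, sin 58.10°) = (34.15, 6.259). RV ⟂ VT; with |VT| = 12.7 on the right of RV, T = V + 12.7·(0.8490, -0.5284) = (44.94, -0.4520). So T.y = -0.4520.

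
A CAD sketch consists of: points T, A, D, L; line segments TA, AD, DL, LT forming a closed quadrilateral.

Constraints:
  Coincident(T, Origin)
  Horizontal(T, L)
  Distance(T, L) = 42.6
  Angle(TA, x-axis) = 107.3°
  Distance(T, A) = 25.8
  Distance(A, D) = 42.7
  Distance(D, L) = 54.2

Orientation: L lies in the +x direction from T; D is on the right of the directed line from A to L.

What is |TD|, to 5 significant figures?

19.961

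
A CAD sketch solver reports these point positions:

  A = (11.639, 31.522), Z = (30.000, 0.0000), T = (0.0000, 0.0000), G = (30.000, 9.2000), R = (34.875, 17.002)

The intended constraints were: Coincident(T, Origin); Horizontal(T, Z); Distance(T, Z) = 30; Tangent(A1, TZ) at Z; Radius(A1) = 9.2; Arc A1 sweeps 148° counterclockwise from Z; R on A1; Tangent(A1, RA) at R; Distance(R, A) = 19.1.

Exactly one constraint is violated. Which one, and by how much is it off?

Distance(R, A) = 19.1 — off by 8.30.

T = (0.00, 0.00) ✓; T.y = 0.00, Z.y = 0.00 ✓; |TZ| = 30.00 ✓; ∠(GZ, ZT) = 90.00° ✓; |GZ| = 9.200 ✓; bearing(G→R) − bearing(G→Z) = 148.0° ✓; |GR| = 9.200 ✓; ∠(GR, RA) = 90.00° ✓; |RA| = 27.40 ✗.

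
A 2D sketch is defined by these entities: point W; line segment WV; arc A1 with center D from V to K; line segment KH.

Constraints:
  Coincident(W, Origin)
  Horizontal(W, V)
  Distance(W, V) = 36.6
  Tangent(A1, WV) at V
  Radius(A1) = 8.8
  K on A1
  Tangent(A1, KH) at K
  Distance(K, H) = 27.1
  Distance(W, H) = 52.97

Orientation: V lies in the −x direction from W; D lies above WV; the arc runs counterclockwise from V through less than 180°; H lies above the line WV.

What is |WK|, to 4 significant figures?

30.70

W is at the origin; WV is horizontal with |WV| = 36.6 and V on the −x side, so V = (-36.60, 0.000). Tangency of A1 to WV means the radius DV is perpendicular to WV, so D = V + (0, 8.8) = (-36.60, 8.800). Since DK ⟂ KH (tangency), |DH| = √(8.8² + 27.1²) = 28.49 regardless of where K sits on A1. So H lies on both circle(W, 52.97) and circle(D, 28.49); the above-WV intersection is H = (-37.64, 37.27). K is the foot of the tangent from H: K = (-28.33, 11.82).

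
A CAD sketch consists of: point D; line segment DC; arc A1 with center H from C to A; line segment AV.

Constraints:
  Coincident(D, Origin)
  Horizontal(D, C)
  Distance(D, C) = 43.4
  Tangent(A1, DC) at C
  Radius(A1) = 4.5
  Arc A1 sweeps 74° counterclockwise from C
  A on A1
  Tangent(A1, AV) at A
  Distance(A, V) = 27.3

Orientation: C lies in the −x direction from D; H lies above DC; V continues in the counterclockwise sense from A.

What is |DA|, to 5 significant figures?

39.210

The tangent condition forces HC to be normal to DC, so H = C + (0, 4.5) = (-43.400, 4.5000). On A1, C sits at bearing -90° from H; a 74° counterclockwise sweep puts A at bearing -16°, so A = H + 4.5·(cos -16°, sin -16°) = (-39.074, 3.2596). Then |DA| = |A − D| = 39.210.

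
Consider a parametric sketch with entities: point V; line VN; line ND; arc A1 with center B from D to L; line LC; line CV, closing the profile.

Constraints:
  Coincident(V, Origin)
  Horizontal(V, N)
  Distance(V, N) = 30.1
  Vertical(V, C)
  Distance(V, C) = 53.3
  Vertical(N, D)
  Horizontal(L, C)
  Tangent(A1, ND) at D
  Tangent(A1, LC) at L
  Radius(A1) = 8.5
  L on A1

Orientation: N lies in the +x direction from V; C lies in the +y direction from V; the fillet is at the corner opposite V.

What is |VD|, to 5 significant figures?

53.973

V is at the origin; VN is horizontal with |VN| = 30.1 and N on the +x side, so N = (30.100, 0.0000). V and C share the same x with |VC| = 53.3 and C on the +y side, so C = (0.0000, 53.300). The virtual corner opposite V is at (30.100, 53.300). Since A1 is tangent to ND there, BD ⟂ ND and since A1 is tangent to LC there, BL ⟂ LC, with radius 8.5, so the center B sits 8.5 in from both sides at B = (21.600, 44.800). That places the tangent points at D = (30.100, 44.800) on ND and L = (21.600, 53.300) on LC. Then |VD| = |D − V| = 53.973.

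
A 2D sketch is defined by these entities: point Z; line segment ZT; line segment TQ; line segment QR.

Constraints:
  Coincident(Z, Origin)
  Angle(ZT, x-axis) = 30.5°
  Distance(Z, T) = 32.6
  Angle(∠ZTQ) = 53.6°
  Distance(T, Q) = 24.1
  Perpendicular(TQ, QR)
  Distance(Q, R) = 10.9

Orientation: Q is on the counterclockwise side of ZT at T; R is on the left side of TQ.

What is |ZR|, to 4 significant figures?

16.06

Z is at the origin; ZT runs at 30.5° with length 32.6, so T = 32.6·(cos 30.5°, sin 30.5°) = (28.09, 16.55). ∠ZTQ = 53.6°, so TQ runs at 30.5° + (180° − 53.6°) = 156.9° from the x-axis; with |TQ| = 24.1, Q = T + 24.1·(cos 156.9°, sin 156.9°) = (5.921, 26.00). The perpendicularity gives QR at right angles to TQ; with |QR| = 10.9 on the left of TQ, R = Q + 10.9·(-0.3923, -0.9198) = (1.645, 15.98). Then |ZR| = |R − Z| = 16.06.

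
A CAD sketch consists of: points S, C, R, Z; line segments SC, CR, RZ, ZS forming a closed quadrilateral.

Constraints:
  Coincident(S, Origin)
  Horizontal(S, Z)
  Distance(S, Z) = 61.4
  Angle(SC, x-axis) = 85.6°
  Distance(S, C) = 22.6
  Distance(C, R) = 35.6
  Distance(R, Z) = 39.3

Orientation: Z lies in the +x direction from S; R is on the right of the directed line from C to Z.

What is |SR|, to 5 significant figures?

23.471

Checks: |CR| = 35.60 ✓; |RZ| = 39.30 ✓.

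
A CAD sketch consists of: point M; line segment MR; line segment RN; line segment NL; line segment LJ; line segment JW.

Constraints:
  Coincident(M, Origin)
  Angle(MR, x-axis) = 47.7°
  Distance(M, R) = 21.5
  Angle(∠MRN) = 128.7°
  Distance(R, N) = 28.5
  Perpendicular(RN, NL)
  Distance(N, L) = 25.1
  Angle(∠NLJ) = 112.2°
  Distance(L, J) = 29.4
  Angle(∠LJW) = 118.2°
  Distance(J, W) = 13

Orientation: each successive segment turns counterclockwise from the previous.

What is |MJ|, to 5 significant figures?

24.377

M is at the origin; MR runs at 47.7° with length 21.5, so R = (14.470, 15.902). ∠MRN = 128.7° gives RN at 99.000° from the x-axis; with |RN| = 28.5, N = (10.011, 44.051). RN is perpendicular to NL, so NL runs at -171.00°; with |NL| = 25.1, L = (-14.780, 40.125). ∠NLJ = 112.2° gives LJ at -103.20° from the x-axis; with |LJ| = 29.4, J = (-21.493, 11.501). Then |MJ| = |J − M| = 24.377.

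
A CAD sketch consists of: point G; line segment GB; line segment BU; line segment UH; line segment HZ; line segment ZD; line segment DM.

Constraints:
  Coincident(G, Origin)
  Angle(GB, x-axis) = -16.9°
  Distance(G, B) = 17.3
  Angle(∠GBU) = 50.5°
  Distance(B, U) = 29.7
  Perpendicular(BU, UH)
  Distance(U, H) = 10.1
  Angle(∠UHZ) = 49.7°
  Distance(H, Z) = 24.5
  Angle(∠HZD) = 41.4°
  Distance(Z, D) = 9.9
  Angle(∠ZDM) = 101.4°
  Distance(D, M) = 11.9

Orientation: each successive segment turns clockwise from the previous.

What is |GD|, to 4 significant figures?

21.68

G is at the origin; GB runs at -16.9° with length 17.3, so B = (16.55, -5.029). ∠GBU = 50.5° gives BU at -146.4° from the x-axis; with |BU| = 29.7, U = (-8.185, -21.46). BU is perpendicular to UH, so UH runs at 123.6°; with |UH| = 10.1, H = (-13.77, -13.05). ∠UHZ = 49.7° gives HZ at -6.700° from the x-axis; with |HZ| = 24.5, Z = (10.56, -15.91). ∠HZD = 41.4° gives ZD at -145.3° from the x-axis; with |ZD| = 9.9, D = (2.419, -21.55). Then |GD| = |D − G| = 21.68.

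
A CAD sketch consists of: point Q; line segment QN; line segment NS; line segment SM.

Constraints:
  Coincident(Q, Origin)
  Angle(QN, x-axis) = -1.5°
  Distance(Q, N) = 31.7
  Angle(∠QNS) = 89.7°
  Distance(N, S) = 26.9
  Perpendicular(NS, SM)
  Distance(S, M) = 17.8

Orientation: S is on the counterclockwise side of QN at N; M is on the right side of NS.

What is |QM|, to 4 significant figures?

56.26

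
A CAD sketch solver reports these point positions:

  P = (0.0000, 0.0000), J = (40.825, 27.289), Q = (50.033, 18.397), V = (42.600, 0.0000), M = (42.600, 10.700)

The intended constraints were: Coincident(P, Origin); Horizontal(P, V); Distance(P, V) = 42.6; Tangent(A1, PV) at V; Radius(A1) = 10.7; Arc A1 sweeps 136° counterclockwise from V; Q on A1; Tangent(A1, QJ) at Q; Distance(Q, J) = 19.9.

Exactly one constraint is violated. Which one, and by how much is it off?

Distance(Q, J) = 19.9 — off by 7.10.

P = (0.00, 0.00) ✓; P.y = 0.00, V.y = 0.00 ✓; |PV| = 42.60 ✓; ∠(MV, VP) = 90.00° ✓; |MV| = 10.70 ✓; bearing(M→Q) − bearing(M→V) = 136.0° ✓; |MQ| = 10.70 ✓; ∠(MQ, QJ) = 90.00° ✓; |QJ| = 12.80 ✗.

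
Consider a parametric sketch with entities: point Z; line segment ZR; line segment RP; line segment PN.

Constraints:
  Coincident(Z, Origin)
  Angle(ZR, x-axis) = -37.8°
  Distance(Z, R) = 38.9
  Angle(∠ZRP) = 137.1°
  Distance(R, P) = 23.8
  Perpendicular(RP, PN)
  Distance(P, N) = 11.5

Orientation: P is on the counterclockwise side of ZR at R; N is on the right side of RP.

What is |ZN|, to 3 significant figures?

64.6

∠ZRP = 137.1°, so RP runs at -37.8° + (180° − 137.1°) = 5.10° from the x-axis; with |RP| = 23.8, P = R + 23.8·(cos 5.10°, sin 5.10°) = (54.4, -21.7). RP ⟂ PN; with |PN| = 11.5 on the right of RP, N = P + 11.5·(0.0889, -0.996) = (55.5, -33.2). Then |ZN| = |N − Z| = 64.6.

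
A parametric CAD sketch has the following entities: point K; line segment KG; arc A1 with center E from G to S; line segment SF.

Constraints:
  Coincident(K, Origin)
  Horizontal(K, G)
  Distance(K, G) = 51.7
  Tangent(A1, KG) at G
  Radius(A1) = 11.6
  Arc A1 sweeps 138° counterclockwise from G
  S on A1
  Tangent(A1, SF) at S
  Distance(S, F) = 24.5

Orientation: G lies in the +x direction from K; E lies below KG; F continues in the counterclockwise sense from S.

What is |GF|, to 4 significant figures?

38.07

On A1, G sits at bearing 90° from E; a 138° counterclockwise sweep puts S at bearing 228°, so S = E + 11.6·(cos 228°, sin 228°) = (43.94, -20.22). A1 meets SF tangentially, so ES is at right angles to SF, so SF runs along (−sin 228°, cos 228°); with |SF| = 24.5, F = (62.15, -36.61). Then |GF| = |F − G| = 38.07.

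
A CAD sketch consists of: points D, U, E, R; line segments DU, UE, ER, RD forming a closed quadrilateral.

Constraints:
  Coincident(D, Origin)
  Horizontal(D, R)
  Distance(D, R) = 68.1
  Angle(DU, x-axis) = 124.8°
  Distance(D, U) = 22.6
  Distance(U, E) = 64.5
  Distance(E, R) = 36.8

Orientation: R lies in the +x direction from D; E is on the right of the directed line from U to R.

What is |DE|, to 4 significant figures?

43.44

Checks: |UE| = 64.50 ✓; |ER| = 36.80 ✓.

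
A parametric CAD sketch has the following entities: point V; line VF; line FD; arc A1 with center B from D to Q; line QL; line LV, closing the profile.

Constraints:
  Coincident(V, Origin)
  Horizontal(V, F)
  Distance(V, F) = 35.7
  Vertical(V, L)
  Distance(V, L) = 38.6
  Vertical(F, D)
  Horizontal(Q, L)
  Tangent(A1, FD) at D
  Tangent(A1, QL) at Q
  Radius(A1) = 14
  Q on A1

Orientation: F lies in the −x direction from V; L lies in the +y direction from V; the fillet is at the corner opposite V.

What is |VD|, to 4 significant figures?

43.35

V is at the origin; VF is horizontal with |VF| = 35.7 and F on the −x side, so F = (-35.70, 0.000). VL is vertical with |VL| = 38.6 and L on the +y side, so L = (0.000, 38.60). The virtual corner opposite V is at (-35.70, 38.60). The tangent condition forces BD to be normal to FD and the tangent condition forces BQ to be normal to QL, with radius 14.0, so the center B sits 14.0 in from both sides at B = (-21.70, 24.60). That places the tangent points at D = (-35.70, 24.60) on FD and Q = (-21.70, 38.60) on QL. Then |VD| = |D − V| = 43.35.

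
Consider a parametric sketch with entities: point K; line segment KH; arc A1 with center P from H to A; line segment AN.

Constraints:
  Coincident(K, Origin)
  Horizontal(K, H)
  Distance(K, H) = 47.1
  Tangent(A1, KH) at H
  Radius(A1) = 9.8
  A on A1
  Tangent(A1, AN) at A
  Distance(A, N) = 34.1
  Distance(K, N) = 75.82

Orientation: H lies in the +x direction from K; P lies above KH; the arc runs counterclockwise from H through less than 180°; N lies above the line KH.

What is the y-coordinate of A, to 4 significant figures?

7.796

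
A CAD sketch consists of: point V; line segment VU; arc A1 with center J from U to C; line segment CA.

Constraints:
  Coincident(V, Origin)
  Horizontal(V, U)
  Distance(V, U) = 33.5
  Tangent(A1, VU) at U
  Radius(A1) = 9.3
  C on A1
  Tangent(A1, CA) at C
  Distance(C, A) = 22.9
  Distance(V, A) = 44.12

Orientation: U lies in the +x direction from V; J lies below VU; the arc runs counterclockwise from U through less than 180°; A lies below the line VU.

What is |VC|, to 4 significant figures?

26.75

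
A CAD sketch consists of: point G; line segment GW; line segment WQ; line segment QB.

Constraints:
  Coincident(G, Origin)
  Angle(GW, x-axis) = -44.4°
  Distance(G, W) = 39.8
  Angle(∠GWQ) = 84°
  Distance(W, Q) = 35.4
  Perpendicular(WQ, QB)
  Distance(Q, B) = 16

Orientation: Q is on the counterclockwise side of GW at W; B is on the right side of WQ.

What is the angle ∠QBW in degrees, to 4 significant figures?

65.68°

G is at the origin; GW runs at -44.4° with length 39.8, so W = 39.8·(cos -44.4°, sin -44.4°) = (28.44, -27.85). ∠GWQ = 84.0°, so WQ runs at -44.4° + (180° − 84.0°) = 51.60° from the x-axis; with |WQ| = 35.4, Q = W + 35.4·(cos 51.60°, sin 51.60°) = (50.42, -0.1039). The perpendicularity gives QB at right angles to WQ; with |QB| = 16.0 on the right of WQ, B = Q + 16.0·(0.7837, -0.6211) = (62.96, -10.04). Then cos ∠QBW = BQ·BW / (|BQ||BW|), giving 65.68°.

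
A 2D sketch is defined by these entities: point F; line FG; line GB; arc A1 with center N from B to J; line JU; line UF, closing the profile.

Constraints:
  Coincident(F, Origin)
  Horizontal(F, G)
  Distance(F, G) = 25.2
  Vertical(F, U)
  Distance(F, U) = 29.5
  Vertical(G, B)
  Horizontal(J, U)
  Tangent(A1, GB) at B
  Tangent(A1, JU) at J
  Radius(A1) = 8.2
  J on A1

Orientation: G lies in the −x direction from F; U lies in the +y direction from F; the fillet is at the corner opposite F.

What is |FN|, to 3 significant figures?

27.3

F is at the origin; F and G share the same y with |FG| = 25.2 and G on the −x side, so G = (-25.2, 0.00). FU is vertical with |FU| = 29.5 and U on the +y side, so U = (0.00, 29.5). The virtual corner opposite F is at (-25.2, 29.5). The tangent condition forces NB to be normal to GB and tangency of A1 to JU means the radius NJ is perpendicular to JU, with radius 8.2, so the center N sits 8.2 in from both sides at N = (-17.0, 21.3). Then |FN| = |N − F| = 27.3.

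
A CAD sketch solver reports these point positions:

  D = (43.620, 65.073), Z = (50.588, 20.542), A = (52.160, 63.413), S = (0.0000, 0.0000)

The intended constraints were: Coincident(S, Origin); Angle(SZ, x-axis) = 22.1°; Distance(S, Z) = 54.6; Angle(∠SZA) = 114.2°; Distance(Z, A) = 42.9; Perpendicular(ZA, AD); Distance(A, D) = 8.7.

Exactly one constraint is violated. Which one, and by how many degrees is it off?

Perpendicular(ZA, AD) — off by 8.90°.

S = (0.00, 0.00) ✓; SZ at 22.10° ✓; |SZ| = 54.60 ✓; ∠SZA = 114.2° ✓; |ZA| = 42.90 ✓; ∠(ZA, AD) = 81.10° ✗; |AD| = 8.700 ✓.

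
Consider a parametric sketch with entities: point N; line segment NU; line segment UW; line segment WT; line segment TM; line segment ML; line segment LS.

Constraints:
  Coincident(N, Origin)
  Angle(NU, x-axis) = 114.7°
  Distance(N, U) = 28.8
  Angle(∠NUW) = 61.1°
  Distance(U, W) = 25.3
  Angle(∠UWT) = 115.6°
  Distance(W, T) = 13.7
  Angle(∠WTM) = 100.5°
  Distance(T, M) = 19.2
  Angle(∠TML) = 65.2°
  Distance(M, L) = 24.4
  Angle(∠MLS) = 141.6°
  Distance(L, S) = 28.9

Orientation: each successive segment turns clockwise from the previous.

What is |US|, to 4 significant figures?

35.44

N is at the origin; NU runs at 114.7° with length 28.8, so U = (-12.03, 26.17). ∠NUW = 61.1° gives UW at -4.200° from the x-axis; with |UW| = 25.3, W = (13.20, 24.31). ∠UWT = 115.6° gives WT at -68.60° from the x-axis; with |WT| = 13.7, T = (18.20, 11.56). ∠WTM = 100.5° gives TM at -148.1° from the x-axis; with |TM| = 19.2, M = (1.896, 1.411). ∠TML = 65.2° gives ML at 97.10° from the x-axis; with |ML| = 24.4, L = (-1.120, 25.62). ∠MLS = 141.6° gives LS at 58.70° from the x-axis; with |LS| = 28.9, S = (13.89, 50.32). Then |US| = |S − U| = 35.44.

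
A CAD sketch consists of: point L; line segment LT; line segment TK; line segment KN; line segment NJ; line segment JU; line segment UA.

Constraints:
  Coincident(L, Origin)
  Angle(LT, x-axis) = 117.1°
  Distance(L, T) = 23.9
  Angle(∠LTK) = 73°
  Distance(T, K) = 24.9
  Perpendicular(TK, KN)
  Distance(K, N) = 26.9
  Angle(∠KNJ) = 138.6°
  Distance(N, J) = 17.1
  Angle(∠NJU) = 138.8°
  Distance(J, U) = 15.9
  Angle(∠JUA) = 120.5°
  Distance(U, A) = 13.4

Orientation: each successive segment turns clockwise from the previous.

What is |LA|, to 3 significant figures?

19.3

L is at the origin; LT runs at 117.1° with length 23.9, so T = (-10.9, 21.3). ∠LTK = 73.0° gives TK at 10.1° from the x-axis; with |TK| = 24.9, K = (13.6, 25.6). TK is perpendicular to KN, so KN runs at -79.9°; with |KN| = 26.9, N = (18.3, -0.840). ∠KNJ = 138.6° gives NJ at -121° from the x-axis; with |NJ| = 17.1, J = (9.46, -15.5). ∠NJU = 138.8° gives JU at -162° from the x-axis; with |JU| = 15.9, U = (-5.70, -20.2). ∠JUA = 120.5° gives UA at 138° from the x-axis; with |UA| = 13.4, A = (-15.7, -11.3). Then |LA| = |A − L| = 19.3.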